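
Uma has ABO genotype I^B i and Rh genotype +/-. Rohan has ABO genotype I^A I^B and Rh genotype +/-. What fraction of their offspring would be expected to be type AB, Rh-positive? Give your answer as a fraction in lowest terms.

ABO cross I^B i × I^A I^B → offspring phenotypes: 1/4 A, 1/2 B, 1/4 AB.
Rh cross +/- × +/- → 3/4 Rh+, 1/4 Rh-.
Independent loci: P(type AB, Rh-positive) = 1/4 × 3/4 = 3/16.

3/16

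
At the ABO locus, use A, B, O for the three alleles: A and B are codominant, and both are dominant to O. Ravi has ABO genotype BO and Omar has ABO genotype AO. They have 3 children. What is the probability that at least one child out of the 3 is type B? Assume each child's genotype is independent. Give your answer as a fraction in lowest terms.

ABO cross BO × AO → 1/4 O, 1/4 A, 1/4 B, 1/4 AB.
So P(type B) = 1/4 per child.
P(none) = (3/4)^3 = 27/64; P(at least one) = 1 − 27/64 = 37/64.

37/64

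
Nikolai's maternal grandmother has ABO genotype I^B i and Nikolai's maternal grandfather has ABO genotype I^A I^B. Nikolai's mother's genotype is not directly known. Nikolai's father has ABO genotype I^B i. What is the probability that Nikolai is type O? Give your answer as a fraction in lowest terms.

1/8

Nikolai's mother's ABO genotype from I^B i × I^A I^B: 1/4 I^A I^B, 1/4 I^A i, 1/4 I^B I^B, 1/4 I^B i.
Crossing each possibility with the father I^B i and summing P(type O): 1/4·0 + 1/4·1/4 + 1/4·0 + 1/4·1/4 = 1/8.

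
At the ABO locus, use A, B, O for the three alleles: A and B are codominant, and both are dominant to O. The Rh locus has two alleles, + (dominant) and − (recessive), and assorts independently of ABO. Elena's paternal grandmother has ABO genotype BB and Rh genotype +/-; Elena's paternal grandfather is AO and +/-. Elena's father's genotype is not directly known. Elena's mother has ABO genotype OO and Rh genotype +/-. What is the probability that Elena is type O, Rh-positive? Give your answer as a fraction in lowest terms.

3/16

Elena's father's ABO genotype from BB × AO: 1/2 AB, 1/2 BO.
Crossing each possibility with the mother OO and summing P(type O): 1/2·0 + 1/2·1/2 = 1/4.
Similarly for Rh via the father's Rh distribution: P(Rh+) = 3/4.
Independent loci: 1/4 × 3/4 = 3/16.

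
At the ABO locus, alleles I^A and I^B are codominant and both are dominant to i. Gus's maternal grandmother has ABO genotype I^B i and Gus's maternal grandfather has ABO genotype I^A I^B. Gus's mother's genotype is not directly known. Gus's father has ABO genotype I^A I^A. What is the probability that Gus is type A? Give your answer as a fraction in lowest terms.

1/2

Gus's mother's ABO genotype from I^B i × I^A I^B: 1/4 I^A I^B, 1/4 I^A i, 1/4 I^B I^B, 1/4 I^B i.
Crossing each possibility with the father I^A I^A and summing P(type A): 1/4·1/2 + 1/4·1 + 1/4·0 + 1/4·1/2 = 1/2.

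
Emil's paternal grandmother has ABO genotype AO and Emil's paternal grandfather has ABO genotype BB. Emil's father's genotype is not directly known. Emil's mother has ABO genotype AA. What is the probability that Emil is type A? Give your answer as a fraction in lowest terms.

Emil's father's ABO genotype from AO × BB: 1/2 AB, 1/2 BO.
Crossing each possibility with the mother AA and summing P(type A): 1/2·1/2 + 1/2·1/2 = 1/2.

1/2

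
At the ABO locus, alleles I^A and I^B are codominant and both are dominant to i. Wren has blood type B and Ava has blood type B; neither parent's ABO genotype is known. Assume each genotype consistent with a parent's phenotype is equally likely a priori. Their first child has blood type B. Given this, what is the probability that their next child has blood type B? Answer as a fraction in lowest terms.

19/20

Possible genotypes: Wren ∈ {I^B I^B, I^B i}; Ava ∈ {I^B I^B, I^B i}.
Weight each parental genotype pair by prior × P(type-B child):
  I^B I^B × I^B I^B: posterior weight 4/15; P(next child type B) = 1.
  I^B I^B × I^B i: posterior weight 4/15; P(next child type B) = 1.
  I^B i × I^B I^B: posterior weight 4/15; P(next child type B) = 1.
  I^B i × I^B i: posterior weight 1/5; P(next child type B) = 3/4.
Weighted sum = 19/20.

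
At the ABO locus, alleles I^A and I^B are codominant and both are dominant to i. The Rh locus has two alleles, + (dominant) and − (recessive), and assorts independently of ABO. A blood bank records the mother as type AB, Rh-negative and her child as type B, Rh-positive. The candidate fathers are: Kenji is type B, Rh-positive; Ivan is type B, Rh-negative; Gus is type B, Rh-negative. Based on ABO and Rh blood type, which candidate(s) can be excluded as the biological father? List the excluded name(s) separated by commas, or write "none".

Ivan, Gus

A candidate is excluded only if no genotype consistent with his phenotype could produce a type B, Rh-positive child with a type AB, Rh-negative mother.
Ivan (type B, Rh-): no genotype consistent with that phenotype can produce a type-B Rh+ child with a type-AB mother.
Gus (type B, Rh-): no genotype consistent with that phenotype can produce a type-B Rh+ child with a type-AB mother.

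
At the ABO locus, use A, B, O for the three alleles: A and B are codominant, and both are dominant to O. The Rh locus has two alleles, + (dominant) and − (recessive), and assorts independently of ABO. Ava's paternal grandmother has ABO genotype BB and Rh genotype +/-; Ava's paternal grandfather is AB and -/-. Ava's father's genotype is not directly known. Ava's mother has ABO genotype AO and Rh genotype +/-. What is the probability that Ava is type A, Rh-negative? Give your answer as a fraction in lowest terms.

3/32

Ava's father's ABO genotype from BB × AB: 1/2 AB, 1/2 BB.
Crossing each possibility with the mother AO and summing P(type A): 1/2·1/2 + 1/2·0 = 1/4.
Similarly for Rh via the father's Rh distribution: P(Rh-) = 3/8.
Independent loci: 1/4 × 3/8 = 3/32.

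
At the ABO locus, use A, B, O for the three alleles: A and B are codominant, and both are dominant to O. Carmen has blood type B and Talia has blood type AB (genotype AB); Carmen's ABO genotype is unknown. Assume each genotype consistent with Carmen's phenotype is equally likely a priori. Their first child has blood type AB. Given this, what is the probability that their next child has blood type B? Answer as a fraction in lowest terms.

1/2

Possible genotypes: Carmen ∈ {BB, BO}; Talia ∈ {AB}.
Weight each parental genotype pair by prior × P(type-AB child):
  BB × AB: posterior weight 2/3; P(next child type B) = 1/2.
  BO × AB: posterior weight 1/3; P(next child type B) = 1/2.
Weighted sum = 1/2.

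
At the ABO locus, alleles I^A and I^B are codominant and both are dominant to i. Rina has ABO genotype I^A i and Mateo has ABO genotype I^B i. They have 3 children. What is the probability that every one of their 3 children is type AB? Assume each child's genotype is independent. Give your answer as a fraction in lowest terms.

1/64

ABO cross I^A i × I^B i → 1/4 O, 1/4 A, 1/4 B, 1/4 AB.
So P(type AB) = 1/4 per child.
All 3 independent: (1/4)^3 = 1/64.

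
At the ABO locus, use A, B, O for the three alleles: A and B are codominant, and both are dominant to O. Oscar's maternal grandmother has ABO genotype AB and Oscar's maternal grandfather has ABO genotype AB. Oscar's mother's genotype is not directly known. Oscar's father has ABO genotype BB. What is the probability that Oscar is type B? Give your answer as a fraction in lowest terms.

1/2

Oscar's mother's ABO genotype from AB × AB: 1/4 AA, 1/2 AB, 1/4 BB.
Crossing each possibility with the father BB and summing P(type B): 1/4·0 + 1/2·1/2 + 1/4·1 = 1/2.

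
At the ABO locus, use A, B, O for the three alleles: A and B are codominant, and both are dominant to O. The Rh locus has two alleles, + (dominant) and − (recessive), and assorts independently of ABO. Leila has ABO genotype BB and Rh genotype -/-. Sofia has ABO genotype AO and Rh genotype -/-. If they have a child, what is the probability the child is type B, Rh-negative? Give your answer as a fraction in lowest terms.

1/2

ABO cross BB × AO → offspring phenotypes: 1/2 B, 1/2 AB.
Rh cross -/- × -/- → 1 Rh-.
Independent loci: P(type B, Rh-negative) = 1/2 × 1 = 1/2.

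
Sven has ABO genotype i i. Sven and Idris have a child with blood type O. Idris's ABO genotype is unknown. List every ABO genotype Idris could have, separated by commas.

For each candidate genotype of Idris, check whether crossing it with i i can produce every observed child phenotype.
  I^A I^A → possible child types {A} ✗
  I^A I^B → possible child types {A, B} ✗
  I^A i → possible child types {O, A} ✓
  I^B I^B → possible child types {B} ✗
  I^B i → possible child types {O, B} ✓
  i i → possible child types {O} ✓

I^A i, I^B i, i i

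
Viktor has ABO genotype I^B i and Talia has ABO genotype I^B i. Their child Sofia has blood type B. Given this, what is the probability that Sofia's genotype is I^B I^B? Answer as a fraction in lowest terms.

1/3

Cross I^B i × I^B i → 1/4 I^B I^B, 1/2 I^B i, 1/4 i i.
Type-B genotypes among offspring: I^B I^B (1/4), I^B i (1/2); total 3/4.
P(I^B I^B | type B) = (1/4) / (3/4) = 1/3.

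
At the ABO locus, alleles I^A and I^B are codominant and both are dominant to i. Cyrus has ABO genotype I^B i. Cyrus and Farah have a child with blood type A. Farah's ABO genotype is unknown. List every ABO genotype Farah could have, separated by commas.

For each candidate genotype of Farah, check whether crossing it with I^B i can produce every observed child phenotype.
  I^A I^A → possible child types {A, AB} ✓
  I^A I^B → possible child types {A, B, AB} ✓
  I^A i → possible child types {O, A, B, AB} ✓
  I^B I^B → possible child types {B} ✗
  I^B i → possible child types {O, B} ✗
  i i → possible child types {O, B} ✗

I^A I^A, I^A I^B, I^A i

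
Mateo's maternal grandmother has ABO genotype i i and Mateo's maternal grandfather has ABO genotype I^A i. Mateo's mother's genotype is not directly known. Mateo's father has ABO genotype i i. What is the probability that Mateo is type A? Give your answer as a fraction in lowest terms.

1/4

Mateo's mother's ABO genotype from i i × I^A i: 1/2 I^A i, 1/2 i i.
Crossing each possibility with the father i i and summing P(type A): 1/2·1/2 + 1/2·0 = 1/4.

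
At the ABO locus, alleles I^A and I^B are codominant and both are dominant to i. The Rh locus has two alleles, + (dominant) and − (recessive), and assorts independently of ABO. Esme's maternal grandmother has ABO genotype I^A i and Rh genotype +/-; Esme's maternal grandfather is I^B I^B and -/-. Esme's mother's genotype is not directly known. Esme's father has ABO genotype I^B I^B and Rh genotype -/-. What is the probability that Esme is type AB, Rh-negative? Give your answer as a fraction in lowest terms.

3/16

Esme's mother's ABO genotype from I^A i × I^B I^B: 1/2 I^A I^B, 1/2 I^B i.
Crossing each possibility with the father I^B I^B and summing P(type AB): 1/2·1/2 + 1/2·0 = 1/4.
Similarly for Rh via the mother's Rh distribution: P(Rh-) = 3/4.
Independent loci: 1/4 × 3/4 = 3/16.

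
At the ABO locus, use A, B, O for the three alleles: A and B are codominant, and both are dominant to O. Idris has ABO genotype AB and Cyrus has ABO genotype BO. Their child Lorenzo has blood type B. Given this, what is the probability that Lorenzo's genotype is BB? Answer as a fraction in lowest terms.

Cross AB × BO → 1/4 AB, 1/4 AO, 1/4 BB, 1/4 BO.
Type-B genotypes among offspring: BB (1/4), BO (1/4); total 1/2.
P(BB | type B) = (1/4) / (1/2) = 1/2.

1/2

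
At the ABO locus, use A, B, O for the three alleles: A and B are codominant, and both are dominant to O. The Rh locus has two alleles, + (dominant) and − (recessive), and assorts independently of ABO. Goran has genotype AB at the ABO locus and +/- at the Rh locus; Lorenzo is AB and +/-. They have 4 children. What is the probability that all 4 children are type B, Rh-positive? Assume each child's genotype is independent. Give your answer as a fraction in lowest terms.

ABO cross AB × AB → 1/4 A, 1/4 B, 1/2 AB.
Rh cross +/- × +/- → 3/4 Rh+, 1/4 Rh-; so P(type B, Rh-positive) = 1/4 × 3/4 = 3/16 per child.
All 4 independent: (3/16)^4 = 81/65536.

81/65536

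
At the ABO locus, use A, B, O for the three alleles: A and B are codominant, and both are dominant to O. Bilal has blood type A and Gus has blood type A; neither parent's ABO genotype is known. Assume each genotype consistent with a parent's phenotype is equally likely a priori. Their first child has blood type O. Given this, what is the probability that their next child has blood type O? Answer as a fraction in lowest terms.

1/4

Possible genotypes: Bilal ∈ {AA, AO}; Gus ∈ {AA, AO}.
Weight each parental genotype pair by prior × P(type-O child):
  AO × AO: posterior weight 1; P(next child type O) = 1/4.
Weighted sum = 1/4.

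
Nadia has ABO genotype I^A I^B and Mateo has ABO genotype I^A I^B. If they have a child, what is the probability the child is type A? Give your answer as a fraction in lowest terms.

1/4

ABO cross I^A I^B × I^A I^B → offspring phenotypes: 1/4 A, 1/4 B, 1/2 AB.
So P(type A) = 1/4.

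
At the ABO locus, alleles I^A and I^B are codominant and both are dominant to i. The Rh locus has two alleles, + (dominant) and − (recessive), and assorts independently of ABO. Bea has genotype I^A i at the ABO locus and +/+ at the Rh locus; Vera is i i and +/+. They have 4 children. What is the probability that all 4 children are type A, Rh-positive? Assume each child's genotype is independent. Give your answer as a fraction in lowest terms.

1/16

ABO cross I^A i × i i → 1/2 O, 1/2 A.
Rh cross +/+ × +/+ → 1 Rh+; so P(type A, Rh-positive) = 1/2 × 1 = 1/2 per child.
All 4 independent: (1/2)^4 = 1/16.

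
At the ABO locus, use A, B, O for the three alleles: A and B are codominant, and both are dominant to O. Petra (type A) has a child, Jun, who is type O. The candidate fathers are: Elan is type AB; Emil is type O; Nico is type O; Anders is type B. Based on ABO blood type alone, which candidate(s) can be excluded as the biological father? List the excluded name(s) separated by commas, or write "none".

Elan

A candidate is excluded only if no genotype consistent with his phenotype could produce a type O child with a type A mother.
Elan (type AB): no genotype consistent with that phenotype can produce a type-O child with a type-A mother.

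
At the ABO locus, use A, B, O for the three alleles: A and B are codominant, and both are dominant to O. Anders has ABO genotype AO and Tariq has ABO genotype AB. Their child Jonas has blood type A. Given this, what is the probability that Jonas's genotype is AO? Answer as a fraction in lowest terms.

1/2

Cross AO × AB → 1/4 AA, 1/4 AB, 1/4 AO, 1/4 BO.
Type-A genotypes among offspring: AA (1/4), AO (1/4); total 1/2.
P(AO | type A) = (1/4) / (1/2) = 1/2.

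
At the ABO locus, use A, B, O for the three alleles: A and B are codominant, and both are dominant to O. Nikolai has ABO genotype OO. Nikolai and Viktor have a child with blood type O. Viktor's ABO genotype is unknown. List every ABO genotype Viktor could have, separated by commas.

AO, BO, OO

For each candidate genotype of Viktor, check whether crossing it with OO can produce every observed child phenotype.
  AA → possible child types {A} ✗
  AB → possible child types {A, B} ✗
  AO → possible child types {O, A} ✓
  BB → possible child types {B} ✗
  BO → possible child types {O, B} ✓
  OO → possible child types {O} ✓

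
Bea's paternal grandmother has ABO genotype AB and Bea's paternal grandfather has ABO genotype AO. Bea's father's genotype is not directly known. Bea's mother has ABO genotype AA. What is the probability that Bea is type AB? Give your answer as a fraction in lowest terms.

1/4

Bea's father's ABO genotype from AB × AO: 1/4 AA, 1/4 AB, 1/4 AO, 1/4 BO.
Crossing each possibility with the mother AA and summing P(type AB): 1/4·0 + 1/4·1/2 + 1/4·0 + 1/4·1/2 = 1/4.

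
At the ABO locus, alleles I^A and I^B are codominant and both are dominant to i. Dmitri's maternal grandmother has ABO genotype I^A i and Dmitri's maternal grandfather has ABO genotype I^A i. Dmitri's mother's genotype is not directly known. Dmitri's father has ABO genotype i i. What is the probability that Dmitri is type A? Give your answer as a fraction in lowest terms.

Dmitri's mother's ABO genotype from I^A i × I^A i: 1/4 I^A I^A, 1/2 I^A i, 1/4 i i.
Crossing each possibility with the father i i and summing P(type A): 1/4·1 + 1/2·1/2 + 1/4·0 = 1/2.

1/2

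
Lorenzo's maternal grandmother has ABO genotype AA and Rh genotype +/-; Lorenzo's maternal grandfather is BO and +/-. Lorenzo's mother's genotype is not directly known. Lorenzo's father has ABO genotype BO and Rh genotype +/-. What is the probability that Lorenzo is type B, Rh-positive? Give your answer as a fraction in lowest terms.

Lorenzo's mother's ABO genotype from AA × BO: 1/2 AB, 1/2 AO.
Crossing each possibility with the father BO and summing P(type B): 1/2·1/2 + 1/2·1/4 = 3/8.
Similarly for Rh via the mother's Rh distribution: P(Rh+) = 3/4.
Independent loci: 3/8 × 3/4 = 9/32.

9/32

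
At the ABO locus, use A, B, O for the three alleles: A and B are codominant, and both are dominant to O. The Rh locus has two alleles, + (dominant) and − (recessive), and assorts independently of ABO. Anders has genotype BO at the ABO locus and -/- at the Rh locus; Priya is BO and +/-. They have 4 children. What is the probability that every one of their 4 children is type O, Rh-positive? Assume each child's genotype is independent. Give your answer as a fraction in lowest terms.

ABO cross BO × BO → 1/4 O, 3/4 B.
Rh cross -/- × +/- → 1/2 Rh+, 1/2 Rh-; so P(type O, Rh-positive) = 1/4 × 1/2 = 1/8 per child.
All 4 independent: (1/8)^4 = 1/4096.

1/4096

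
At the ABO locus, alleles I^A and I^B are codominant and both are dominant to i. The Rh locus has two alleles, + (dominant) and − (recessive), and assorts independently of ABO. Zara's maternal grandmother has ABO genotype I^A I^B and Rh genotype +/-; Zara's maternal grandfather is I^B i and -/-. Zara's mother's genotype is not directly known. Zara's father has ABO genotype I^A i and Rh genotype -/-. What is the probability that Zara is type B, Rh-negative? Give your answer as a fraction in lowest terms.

Zara's mother's ABO genotype from I^A I^B × I^B i: 1/4 I^A I^B, 1/4 I^A i, 1/4 I^B I^B, 1/4 I^B i.
Crossing each possibility with the father I^A i and summing P(type B): 1/4·1/4 + 1/4·0 + 1/4·1/2 + 1/4·1/4 = 1/4.
Similarly for Rh via the mother's Rh distribution: P(Rh-) = 3/4.
Independent loci: 1/4 × 3/4 = 3/16.

3/16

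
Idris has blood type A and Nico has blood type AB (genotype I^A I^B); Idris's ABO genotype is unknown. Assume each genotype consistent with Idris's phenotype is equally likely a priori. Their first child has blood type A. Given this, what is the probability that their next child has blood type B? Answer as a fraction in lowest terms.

Possible genotypes: Idris ∈ {I^A I^A, I^A i}; Nico ∈ {I^A I^B}.
Weight each parental genotype pair by prior × P(type-A child):
  I^A I^A × I^A I^B: posterior weight 1/2; P(next child type B) = 0.
  I^A i × I^A I^B: posterior weight 1/2; P(next child type B) = 1/4.
Weighted sum = 1/8.

1/8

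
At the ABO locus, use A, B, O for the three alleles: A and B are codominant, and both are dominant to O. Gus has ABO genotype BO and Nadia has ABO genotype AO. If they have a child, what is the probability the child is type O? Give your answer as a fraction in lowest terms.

ABO cross BO × AO → offspring phenotypes: 1/4 O, 1/4 A, 1/4 B, 1/4 AB.
So P(type O) = 1/4.

1/4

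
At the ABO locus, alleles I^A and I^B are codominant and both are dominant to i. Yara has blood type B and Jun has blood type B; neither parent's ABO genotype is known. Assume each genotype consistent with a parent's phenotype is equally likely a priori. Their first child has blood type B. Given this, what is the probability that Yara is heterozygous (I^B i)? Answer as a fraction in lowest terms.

Possible genotypes: Yara ∈ {I^B I^B, I^B i}; Jun ∈ {I^B I^B, I^B i}.
Weight each parental genotype pair by prior × P(type-B child):
  I^B I^B × I^B I^B: posterior weight 4/15.
  I^B I^B × I^B i: posterior weight 4/15.
  I^B i × I^B I^B: posterior weight 4/15.
  I^B i × I^B i: posterior weight 1/5.
Sum the posterior weight over pairs where Yara is I^B i: 7/15.

7/15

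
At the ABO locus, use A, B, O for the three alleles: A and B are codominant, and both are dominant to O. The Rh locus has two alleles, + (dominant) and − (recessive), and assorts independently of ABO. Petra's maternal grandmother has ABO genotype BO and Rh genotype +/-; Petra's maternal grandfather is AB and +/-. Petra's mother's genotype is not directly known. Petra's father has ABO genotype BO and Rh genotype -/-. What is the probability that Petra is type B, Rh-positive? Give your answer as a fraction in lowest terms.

Petra's mother's ABO genotype from BO × AB: 1/4 AB, 1/4 AO, 1/4 BB, 1/4 BO.
Crossing each possibility with the father BO and summing P(type B): 1/4·1/2 + 1/4·1/4 + 1/4·1 + 1/4·3/4 = 5/8.
Similarly for Rh via the mother's Rh distribution: P(Rh+) = 1/2.
Independent loci: 5/8 × 1/2 = 5/16.

5/16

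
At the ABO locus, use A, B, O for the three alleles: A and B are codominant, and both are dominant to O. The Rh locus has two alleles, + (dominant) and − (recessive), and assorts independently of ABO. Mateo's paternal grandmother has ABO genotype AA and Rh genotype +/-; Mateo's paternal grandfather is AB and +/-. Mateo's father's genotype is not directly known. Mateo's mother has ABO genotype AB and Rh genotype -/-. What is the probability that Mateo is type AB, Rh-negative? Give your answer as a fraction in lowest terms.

1/4

Mateo's father's ABO genotype from AA × AB: 1/2 AA, 1/2 AB.
Crossing each possibility with the mother AB and summing P(type AB): 1/2·1/2 + 1/2·1/2 = 1/2.
Similarly for Rh via the father's Rh distribution: P(Rh-) = 1/2.
Independent loci: 1/2 × 1/2 = 1/4.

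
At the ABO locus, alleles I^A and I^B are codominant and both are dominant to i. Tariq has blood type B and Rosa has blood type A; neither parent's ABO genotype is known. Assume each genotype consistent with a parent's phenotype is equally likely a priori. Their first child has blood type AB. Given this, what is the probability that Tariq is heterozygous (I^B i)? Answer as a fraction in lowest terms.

Possible genotypes: Tariq ∈ {I^B I^B, I^B i}; Rosa ∈ {I^A I^A, I^A i}.
Weight each parental genotype pair by prior × P(type-AB child):
  I^B I^B × I^A I^A: posterior weight 4/9.
  I^B I^B × I^A i: posterior weight 2/9.
  I^B i × I^A I^A: posterior weight 2/9.
  I^B i × I^A i: posterior weight 1/9.
Sum the posterior weight over pairs where Tariq is I^B i: 1/3.

1/3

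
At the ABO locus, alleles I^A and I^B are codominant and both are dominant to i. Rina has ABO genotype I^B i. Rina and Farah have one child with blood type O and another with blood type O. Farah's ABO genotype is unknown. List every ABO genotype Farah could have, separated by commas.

For each candidate genotype of Farah, check whether crossing it with I^B i can produce every observed child phenotype.
  I^A I^A → possible child types {A, AB} ✗
  I^A I^B → possible child types {A, B, AB} ✗
  I^A i → possible child types {O, A, B, AB} ✓
  I^B I^B → possible child types {B} ✗
  I^B i → possible child types {O, B} ✓
  i i → possible child types {O, B} ✓

I^A i, I^B i, i i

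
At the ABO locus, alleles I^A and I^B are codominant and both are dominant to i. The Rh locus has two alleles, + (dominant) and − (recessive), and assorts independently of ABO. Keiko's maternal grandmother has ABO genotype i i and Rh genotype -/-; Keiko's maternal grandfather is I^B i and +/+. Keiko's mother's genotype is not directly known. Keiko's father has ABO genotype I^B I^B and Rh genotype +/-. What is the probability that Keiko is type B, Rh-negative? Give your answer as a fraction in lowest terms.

Keiko's mother's ABO genotype from i i × I^B i: 1/2 I^B i, 1/2 i i.
Crossing each possibility with the father I^B I^B and summing P(type B): 1/2·1 + 1/2·1 = 1.
Similarly for Rh via the mother's Rh distribution: P(Rh-) = 1/4.
Independent loci: 1 × 1/4 = 1/4.

1/4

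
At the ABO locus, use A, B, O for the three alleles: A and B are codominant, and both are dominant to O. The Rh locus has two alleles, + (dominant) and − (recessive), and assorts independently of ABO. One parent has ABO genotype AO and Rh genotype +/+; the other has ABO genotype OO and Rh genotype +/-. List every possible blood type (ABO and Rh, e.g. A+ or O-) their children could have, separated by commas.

O+, A+

Gametes from AO × OO give offspring ABO genotypes AO, OO, i.e. phenotypes O, A.
Rh cross +/+ × +/- → phenotypes Rh+.
Combining independently: O+, A+.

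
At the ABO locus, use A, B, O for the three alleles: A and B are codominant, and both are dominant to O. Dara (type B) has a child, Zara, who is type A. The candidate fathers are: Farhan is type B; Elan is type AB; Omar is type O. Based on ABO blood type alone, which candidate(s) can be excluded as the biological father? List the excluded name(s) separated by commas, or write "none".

A candidate is excluded only if no genotype consistent with his phenotype could produce a type A child with a type B mother.
Farhan (type B): no genotype consistent with that phenotype can produce a type-A child with a type-B mother.
Omar (type O): no genotype consistent with that phenotype can produce a type-A child with a type-B mother.

Farhan, Omar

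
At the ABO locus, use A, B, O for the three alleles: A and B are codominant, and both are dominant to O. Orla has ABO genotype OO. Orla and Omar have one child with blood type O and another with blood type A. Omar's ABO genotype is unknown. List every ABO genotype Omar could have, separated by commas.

For each candidate genotype of Omar, check whether crossing it with OO can produce every observed child phenotype.
  AA → possible child types {A} ✗
  AB → possible child types {A, B} ✗
  AO → possible child types {O, A} ✓
  BB → possible child types {B} ✗
  BO → possible child types {O, B} ✗
  OO → possible child types {O} ✗

AO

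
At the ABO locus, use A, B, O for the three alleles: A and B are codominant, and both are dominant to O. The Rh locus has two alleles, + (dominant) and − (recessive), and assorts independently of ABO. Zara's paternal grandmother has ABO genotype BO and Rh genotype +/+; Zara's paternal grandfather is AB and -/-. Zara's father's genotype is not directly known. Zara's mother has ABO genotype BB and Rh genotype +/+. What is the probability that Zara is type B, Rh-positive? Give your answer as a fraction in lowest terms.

Zara's father's ABO genotype from BO × AB: 1/4 AB, 1/4 AO, 1/4 BB, 1/4 BO.
Crossing each possibility with the mother BB and summing P(type B): 1/4·1/2 + 1/4·1/2 + 1/4·1 + 1/4·1 = 3/4.
Similarly for Rh via the father's Rh distribution: P(Rh+) = 1.
Independent loci: 3/4 × 1 = 3/4.

3/4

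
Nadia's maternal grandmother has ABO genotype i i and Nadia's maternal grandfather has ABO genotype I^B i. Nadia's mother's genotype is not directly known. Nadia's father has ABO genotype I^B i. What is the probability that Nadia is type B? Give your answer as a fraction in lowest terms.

Nadia's mother's ABO genotype from i i × I^B i: 1/2 I^B i, 1/2 i i.
Crossing each possibility with the father I^B i and summing P(type B): 1/2·3/4 + 1/2·1/2 = 5/8.

5/8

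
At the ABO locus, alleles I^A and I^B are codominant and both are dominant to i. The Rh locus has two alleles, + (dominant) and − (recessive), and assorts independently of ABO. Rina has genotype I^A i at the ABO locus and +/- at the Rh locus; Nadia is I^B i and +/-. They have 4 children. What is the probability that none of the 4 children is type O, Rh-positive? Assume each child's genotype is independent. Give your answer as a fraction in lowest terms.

28561/65536

ABO cross I^A i × I^B i → 1/4 O, 1/4 A, 1/4 B, 1/4 AB.
Rh cross +/- × +/- → 3/4 Rh+, 1/4 Rh-; so P(type O, Rh-positive) = 1/4 × 3/4 = 3/16 per child.
P(not type O, Rh-positive) = 13/16 for one child; (13/16)^4 = 28561/65536.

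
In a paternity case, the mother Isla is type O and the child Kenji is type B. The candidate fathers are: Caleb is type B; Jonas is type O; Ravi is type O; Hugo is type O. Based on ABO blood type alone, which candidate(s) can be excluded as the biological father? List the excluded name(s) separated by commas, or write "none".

A candidate is excluded only if no genotype consistent with his phenotype could produce a type B child with a type O mother.
Jonas (type O): no genotype consistent with that phenotype can produce a type-B child with a type-O mother.
Ravi (type O): no genotype consistent with that phenotype can produce a type-B child with a type-O mother.
Hugo (type O): no genotype consistent with that phenotype can produce a type-B child with a type-O mother.

Jonas, Ravi, Hugo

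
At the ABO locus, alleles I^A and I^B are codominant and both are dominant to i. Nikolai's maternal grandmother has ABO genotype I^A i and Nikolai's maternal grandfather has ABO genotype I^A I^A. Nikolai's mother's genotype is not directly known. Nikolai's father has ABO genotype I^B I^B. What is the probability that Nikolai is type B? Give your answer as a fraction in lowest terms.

1/4

Nikolai's mother's ABO genotype from I^A i × I^A I^A: 1/2 I^A I^A, 1/2 I^A i.
Crossing each possibility with the father I^B I^B and summing P(type B): 1/2·0 + 1/2·1/2 = 1/4.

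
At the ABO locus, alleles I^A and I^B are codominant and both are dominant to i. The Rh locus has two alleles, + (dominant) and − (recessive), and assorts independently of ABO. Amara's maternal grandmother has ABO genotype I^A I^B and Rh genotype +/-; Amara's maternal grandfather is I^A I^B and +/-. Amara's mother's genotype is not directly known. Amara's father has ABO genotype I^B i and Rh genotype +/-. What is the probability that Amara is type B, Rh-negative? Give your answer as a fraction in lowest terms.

Amara's mother's ABO genotype from I^A I^B × I^A I^B: 1/4 I^A I^A, 1/2 I^A I^B, 1/4 I^B I^B.
Crossing each possibility with the father I^B i and summing P(type B): 1/4·0 + 1/2·1/2 + 1/4·1 = 1/2.
Similarly for Rh via the mother's Rh distribution: P(Rh-) = 1/4.
Independent loci: 1/2 × 1/4 = 1/8.

1/8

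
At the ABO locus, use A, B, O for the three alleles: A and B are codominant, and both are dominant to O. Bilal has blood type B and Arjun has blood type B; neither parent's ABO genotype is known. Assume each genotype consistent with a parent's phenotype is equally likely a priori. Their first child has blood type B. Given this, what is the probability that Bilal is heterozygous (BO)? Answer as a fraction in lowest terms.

Possible genotypes: Bilal ∈ {BB, BO}; Arjun ∈ {BB, BO}.
Weight each parental genotype pair by prior × P(type-B child):
  BB × BB: posterior weight 4/15.
  BB × BO: posterior weight 4/15.
  BO × BB: posterior weight 4/15.
  BO × BO: posterior weight 1/5.
Sum the posterior weight over pairs where Bilal is BO: 7/15.

7/15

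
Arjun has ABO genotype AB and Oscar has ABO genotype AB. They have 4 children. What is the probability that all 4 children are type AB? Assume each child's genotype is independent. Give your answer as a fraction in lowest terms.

ABO cross AB × AB → 1/4 A, 1/4 B, 1/2 AB.
So P(type AB) = 1/2 per child.
All 4 independent: (1/2)^4 = 1/16.

1/16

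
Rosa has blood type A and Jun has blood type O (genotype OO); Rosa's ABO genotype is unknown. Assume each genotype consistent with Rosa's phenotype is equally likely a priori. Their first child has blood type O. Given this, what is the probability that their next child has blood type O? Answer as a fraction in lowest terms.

1/2

Possible genotypes: Rosa ∈ {AA, AO}; Jun ∈ {OO}.
Weight each parental genotype pair by prior × P(type-O child):
  AO × OO: posterior weight 1; P(next child type O) = 1/2.
Weighted sum = 1/2.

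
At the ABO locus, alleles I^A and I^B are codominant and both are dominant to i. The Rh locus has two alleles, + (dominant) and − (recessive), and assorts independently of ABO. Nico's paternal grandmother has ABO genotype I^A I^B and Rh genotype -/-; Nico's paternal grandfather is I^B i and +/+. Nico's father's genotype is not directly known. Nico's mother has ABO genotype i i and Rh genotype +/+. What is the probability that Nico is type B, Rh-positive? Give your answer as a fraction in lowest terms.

1/2

Nico's father's ABO genotype from I^A I^B × I^B i: 1/4 I^A I^B, 1/4 I^A i, 1/4 I^B I^B, 1/4 I^B i.
Crossing each possibility with the mother i i and summing P(type B): 1/4·1/2 + 1/4·0 + 1/4·1 + 1/4·1/2 = 1/2.
Similarly for Rh via the father's Rh distribution: P(Rh+) = 1.
Independent loci: 1/2 × 1 = 1/2.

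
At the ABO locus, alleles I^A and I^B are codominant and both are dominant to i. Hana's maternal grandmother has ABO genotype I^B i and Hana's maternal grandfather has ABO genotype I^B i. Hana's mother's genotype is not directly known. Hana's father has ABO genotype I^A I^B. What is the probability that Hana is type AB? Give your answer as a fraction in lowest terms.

Hana's mother's ABO genotype from I^B i × I^B i: 1/4 I^B I^B, 1/2 I^B i, 1/4 i i.
Crossing each possibility with the father I^A I^B and summing P(type AB): 1/4·1/2 + 1/2·1/4 + 1/4·0 = 1/4.

1/4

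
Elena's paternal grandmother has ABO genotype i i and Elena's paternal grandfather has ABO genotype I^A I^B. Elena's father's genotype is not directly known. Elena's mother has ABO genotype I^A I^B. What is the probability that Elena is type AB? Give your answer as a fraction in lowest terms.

Elena's father's ABO genotype from i i × I^A I^B: 1/2 I^A i, 1/2 I^B i.
Crossing each possibility with the mother I^A I^B and summing P(type AB): 1/2·1/4 + 1/2·1/4 = 1/4.

1/4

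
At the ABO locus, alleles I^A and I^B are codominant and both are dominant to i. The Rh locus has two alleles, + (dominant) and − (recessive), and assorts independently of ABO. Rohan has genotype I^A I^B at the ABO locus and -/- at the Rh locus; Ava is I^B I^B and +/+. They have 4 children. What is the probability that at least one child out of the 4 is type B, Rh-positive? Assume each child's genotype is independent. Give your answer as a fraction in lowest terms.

ABO cross I^A I^B × I^B I^B → 1/2 B, 1/2 AB.
Rh cross -/- × +/+ → 1 Rh+; so P(type B, Rh-positive) = 1/2 × 1 = 1/2 per child.
P(none) = (1/2)^4 = 1/16; P(at least one) = 1 − 1/16 = 15/16.

15/16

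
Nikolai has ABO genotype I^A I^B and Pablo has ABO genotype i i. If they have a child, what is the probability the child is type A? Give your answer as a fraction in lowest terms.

1/2

ABO cross I^A I^B × i i → offspring phenotypes: 1/2 A, 1/2 B.
So P(type A) = 1/2.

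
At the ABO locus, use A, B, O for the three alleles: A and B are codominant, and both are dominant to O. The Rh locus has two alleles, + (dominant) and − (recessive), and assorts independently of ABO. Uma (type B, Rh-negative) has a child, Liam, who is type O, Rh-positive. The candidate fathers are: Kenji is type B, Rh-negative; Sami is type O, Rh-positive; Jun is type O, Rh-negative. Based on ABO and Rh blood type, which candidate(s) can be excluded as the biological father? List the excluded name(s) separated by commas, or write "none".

A candidate is excluded only if no genotype consistent with his phenotype could produce a type O, Rh-positive child with a type B, Rh-negative mother.
Kenji (type B, Rh-): no genotype consistent with that phenotype can produce a type-O Rh+ child with a type-B mother.
Jun (type O, Rh-): no genotype consistent with that phenotype can produce a type-O Rh+ child with a type-B mother.

Kenji, Jun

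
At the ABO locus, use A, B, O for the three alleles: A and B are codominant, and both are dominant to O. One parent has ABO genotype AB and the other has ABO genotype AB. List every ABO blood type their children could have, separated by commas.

A, B, AB

Gametes from AB × AB give offspring ABO genotypes AA, AB, BB, i.e. phenotypes A, B, AB.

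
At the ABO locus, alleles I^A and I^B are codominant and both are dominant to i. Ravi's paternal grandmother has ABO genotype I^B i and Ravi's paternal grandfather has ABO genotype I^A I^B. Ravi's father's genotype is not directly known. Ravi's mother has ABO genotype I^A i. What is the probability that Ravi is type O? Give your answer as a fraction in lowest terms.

Ravi's father's ABO genotype from I^B i × I^A I^B: 1/4 I^A I^B, 1/4 I^A i, 1/4 I^B I^B, 1/4 I^B i.
Crossing each possibility with the mother I^A i and summing P(type O): 1/4·0 + 1/4·1/4 + 1/4·0 + 1/4·1/4 = 1/8.

1/8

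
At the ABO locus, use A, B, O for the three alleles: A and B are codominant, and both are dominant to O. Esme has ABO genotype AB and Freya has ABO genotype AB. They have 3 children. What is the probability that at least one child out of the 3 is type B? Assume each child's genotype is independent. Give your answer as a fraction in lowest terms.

ABO cross AB × AB → 1/4 A, 1/4 B, 1/2 AB.
So P(type B) = 1/4 per child.
P(none) = (3/4)^3 = 27/64; P(at least one) = 1 − 27/64 = 37/64.

37/64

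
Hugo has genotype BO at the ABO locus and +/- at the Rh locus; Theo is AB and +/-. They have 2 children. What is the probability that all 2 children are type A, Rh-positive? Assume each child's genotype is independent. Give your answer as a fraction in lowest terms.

9/256

ABO cross BO × AB → 1/4 A, 1/2 B, 1/4 AB.
Rh cross +/- × +/- → 3/4 Rh+, 1/4 Rh-; so P(type A, Rh-positive) = 1/4 × 3/4 = 3/16 per child.
All 2 independent: (3/16)^2 = 9/256.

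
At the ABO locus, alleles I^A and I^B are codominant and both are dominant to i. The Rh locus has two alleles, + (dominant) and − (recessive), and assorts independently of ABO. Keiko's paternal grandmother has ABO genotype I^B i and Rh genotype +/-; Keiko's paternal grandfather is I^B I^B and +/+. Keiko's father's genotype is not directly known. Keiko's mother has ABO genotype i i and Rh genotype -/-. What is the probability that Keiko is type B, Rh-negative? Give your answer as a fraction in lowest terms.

Keiko's father's ABO genotype from I^B i × I^B I^B: 1/2 I^B I^B, 1/2 I^B i.
Crossing each possibility with the mother i i and summing P(type B): 1/2·1 + 1/2·1/2 = 3/4.
Similarly for Rh via the father's Rh distribution: P(Rh-) = 1/4.
Independent loci: 3/4 × 1/4 = 3/16.

3/16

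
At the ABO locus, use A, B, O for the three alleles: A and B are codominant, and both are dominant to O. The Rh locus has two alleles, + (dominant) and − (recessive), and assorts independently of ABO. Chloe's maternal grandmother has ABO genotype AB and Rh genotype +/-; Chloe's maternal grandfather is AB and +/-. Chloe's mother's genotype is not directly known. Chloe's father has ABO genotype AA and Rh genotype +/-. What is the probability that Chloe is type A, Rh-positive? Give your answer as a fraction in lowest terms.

Chloe's mother's ABO genotype from AB × AB: 1/4 AA, 1/2 AB, 1/4 BB.
Crossing each possibility with the father AA and summing P(type A): 1/4·1 + 1/2·1/2 + 1/4·0 = 1/2.
Similarly for Rh via the mother's Rh distribution: P(Rh+) = 3/4.
Independent loci: 1/2 × 3/4 = 3/8.

3/8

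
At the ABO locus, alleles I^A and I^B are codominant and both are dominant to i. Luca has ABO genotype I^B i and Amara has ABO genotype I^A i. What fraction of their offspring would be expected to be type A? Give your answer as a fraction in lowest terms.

1/4

ABO cross I^B i × I^A i → offspring phenotypes: 1/4 O, 1/4 A, 1/4 B, 1/4 AB.
So P(type A) = 1/4.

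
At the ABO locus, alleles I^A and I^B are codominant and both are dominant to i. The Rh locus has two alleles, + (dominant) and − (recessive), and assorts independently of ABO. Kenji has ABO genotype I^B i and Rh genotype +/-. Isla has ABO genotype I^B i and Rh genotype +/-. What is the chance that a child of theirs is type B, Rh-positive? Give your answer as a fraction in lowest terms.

ABO cross I^B i × I^B i → offspring phenotypes: 1/4 O, 3/4 B.
Rh cross +/- × +/- → 3/4 Rh+, 1/4 Rh-.
Independent loci: P(type B, Rh-positive) = 3/4 × 3/4 = 9/16.

9/16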